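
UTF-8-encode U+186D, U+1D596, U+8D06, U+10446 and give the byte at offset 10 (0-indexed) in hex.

U+186D → 3-byte form E1 A1 AD at offsets 0–2.
U+1D596 → 4-byte form F0 9D 96 96 at offsets 3–6.
U+8D06 → 3-byte form E8 B4 86 at offsets 7–9.
U+10446 → 4-byte form F0 90 91 86 at offsets 10–13.
Offset 10 falls in char 4's range; it's byte 1 of F0 90 91 86 = 0xF0.

0xF0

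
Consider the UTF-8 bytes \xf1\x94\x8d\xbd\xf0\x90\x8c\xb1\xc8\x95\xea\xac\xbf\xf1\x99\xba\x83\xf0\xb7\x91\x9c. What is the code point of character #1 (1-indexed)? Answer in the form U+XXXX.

U+5437D

Offset 0: leading byte 0xF1 = 11110001 → 4-byte char #1 = F1 94 8D BD.
Leading byte 0xF1 = 11110001 matches 11110xxx → 4-byte sequence.
Byte 1: 0xF1 = 11110001, payload 001 (3 bits).
Byte 2: 0x94 = 10010100 (10xxxxxx ✓), payload 010100.
Byte 3: 0x8D = 10001101 (10xxxxxx ✓), payload 001101.
Byte 4: 0xBD = 10111101 (10xxxxxx ✓), payload 111101.
Concatenate: 001010100001101111101 = 0x5437D (21 bits → U+5437D).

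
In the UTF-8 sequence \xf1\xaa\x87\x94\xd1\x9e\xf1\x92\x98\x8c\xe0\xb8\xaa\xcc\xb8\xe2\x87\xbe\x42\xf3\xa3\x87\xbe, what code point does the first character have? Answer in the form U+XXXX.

Offset 0: leading byte 0xF1 = 11110001 → 4-byte char #1 = F1 AA 87 94.
Leading byte 0xF1 = 11110001 matches 11110xxx → 4-byte sequence.
Byte 1: 0xF1 = 11110001, payload 001 (3 bits).
Byte 2: 0xAA = 10101010 (10xxxxxx ✓), payload 101010.
Byte 3: 0x87 = 10000111 (10xxxxxx ✓), payload 000111.
Byte 4: 0x94 = 10010100 (10xxxxxx ✓), payload 010100.
Concatenate: 001101010000111010100 = 0x6A1D4 (21 bits → U+6A1D4).

U+6A1D4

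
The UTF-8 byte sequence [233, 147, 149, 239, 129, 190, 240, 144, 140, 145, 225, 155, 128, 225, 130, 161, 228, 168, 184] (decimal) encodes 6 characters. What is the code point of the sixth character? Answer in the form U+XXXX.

Offset 0: leading byte 0xE9 = 11101001 → 3-byte char #1 = E9 93 95.
Offset 3: leading byte 0xEF = 11101111 → 3-byte char #2 = EF 81 BE.
Offset 6: leading byte 0xF0 = 11110000 → 4-byte char #3 = F0 90 8C 91.
Offset 10: leading byte 0xE1 = 11100001 → 3-byte char #4 = E1 9B 80.
Offset 13: leading byte 0xE1 = 11100001 → 3-byte char #5 = E1 82 A1.
Offset 16: leading byte 0xE4 = 11100100 → 3-byte char #6 = E4 A8 B8.
Leading byte 0xE4 = 11100100 matches 1110xxxx → 3-byte sequence.
Byte 1: 0xE4 = 11100100, payload 0100 (4 bits).
Byte 2: 0xA8 = 10101000 (10xxxxxx ✓), payload 101000.
Byte 3: 0xB8 = 10111000 (10xxxxxx ✓), payload 111000.
Concatenate: 0100101000111000 = 0x4A38 (16 bits → U+4A38).

U+4A38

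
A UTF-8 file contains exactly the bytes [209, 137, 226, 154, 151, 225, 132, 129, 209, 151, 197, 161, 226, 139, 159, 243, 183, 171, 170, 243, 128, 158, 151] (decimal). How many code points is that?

8

Byte at offset 0: 0xD1 = 11010001 → 2-byte char (#1). Advance 2.
Byte at offset 2: 0xE2 = 11100010 → 3-byte char (#2). Advance 3.
Byte at offset 5: 0xE1 = 11100001 → 3-byte char (#3). Advance 3.
Byte at offset 8: 0xD1 = 11010001 → 2-byte char (#4). Advance 2.
Byte at offset 10: 0xC5 = 11000101 → 2-byte char (#5). Advance 2.
Byte at offset 12: 0xE2 = 11100010 → 3-byte char (#6). Advance 3.
Byte at offset 15: 0xF3 = 11110011 → 4-byte char (#7). Advance 4.
Byte at offset 19: 0xF3 = 11110011 → 4-byte char (#8). Advance 4.
Reached end at offset 23 after 8 code points.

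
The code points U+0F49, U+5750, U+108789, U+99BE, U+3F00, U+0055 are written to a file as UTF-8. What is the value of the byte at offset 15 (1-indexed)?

0xBC

1-indexed offset 15 is 0-indexed offset 14.
U+0F49 → 3-byte form E0 BD 89 at offsets 0–2.
U+5750 → 3-byte form E5 9D 90 at offsets 3–5.
U+108789 → 4-byte form F4 88 9E 89 at offsets 6–9.
U+99BE → 3-byte form E9 A6 BE at offsets 10–12.
U+3F00 → 3-byte form E3 BC 80 at offsets 13–15.
Offset 14 falls in char 5's range; it's byte 2 of E3 BC 80 = 0xBC.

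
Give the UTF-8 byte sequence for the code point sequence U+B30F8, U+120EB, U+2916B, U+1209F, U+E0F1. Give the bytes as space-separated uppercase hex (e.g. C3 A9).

U+B30F8: 4-byte form → F2 B3 83 B8.
U+120EB: 4-byte form → F0 92 83 AB.
U+2916B: 4-byte form → F0 A9 85 AB.
U+1209F: 4-byte form → F0 92 82 9F.
U+E0F1: 3-byte form → EE 83 B1.
Concatenated (19 bytes): F2 B3 83 B8 F0 92 83 AB F0 A9 85 AB F0 92 82 9F EE 83 B1.

F2 B3 83 B8 F0 92 83 AB F0 A9 85 AB F0 92 82 9F EE 83 B1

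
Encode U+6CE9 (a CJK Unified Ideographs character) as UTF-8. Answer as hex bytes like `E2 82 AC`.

U+6CE9 = 0x6CE9 = 27881 decimal. In range U+0800–U+FFFF → 3-byte form: 1110xxxx 10xxxxxx 10xxxxxx.
Binary (16 bits): 0110110011101001.
Split 4+6+6: 0110 | 110011 | 101001.
Byte 1: 11100110 = 0xE6.
Byte 2: 10110011 = 0xB3.
Byte 3: 10101001 = 0xA9.

E6 B3 A9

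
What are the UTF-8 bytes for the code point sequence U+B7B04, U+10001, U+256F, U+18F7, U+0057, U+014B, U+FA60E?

F2 B7 AC 84 F0 90 80 81 E2 95 AF E1 A3 B7 57 C5 8B F3 BA 98 8E

U+B7B04: 4-byte form → F2 B7 AC 84.
U+10001: 4-byte form → F0 90 80 81.
U+256F: 3-byte form → E2 95 AF.
U+18F7: 3-byte form → E1 A3 B7.
U+0057: 1-byte form → 57.
U+014B: 2-byte form → C5 8B.
U+FA60E: 4-byte form → F3 BA 98 8E.
Concatenated (21 bytes): F2 B7 AC 84 F0 90 80 81 E2 95 AF E1 A3 B7 57 C5 8B F3 BA 98 8E.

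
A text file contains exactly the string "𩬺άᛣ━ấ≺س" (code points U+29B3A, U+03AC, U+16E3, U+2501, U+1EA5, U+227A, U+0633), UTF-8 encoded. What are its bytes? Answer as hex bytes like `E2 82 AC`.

U+29B3A: 4-byte form → F0 A9 AC BA.
U+03AC: 2-byte form → CE AC.
U+16E3: 3-byte form → E1 9B A3.
U+2501: 3-byte form → E2 94 81.
U+1EA5: 3-byte form → E1 BA A5.
U+227A: 3-byte form → E2 89 BA.
U+0633: 2-byte form → D8 B3.
Concatenated (20 bytes): F0 A9 AC BA CE AC E1 9B A3 E2 94 81 E1 BA A5 E2 89 BA D8 B3.

F0 A9 AC BA CE AC E1 9B A3 E2 94 81 E1 BA A5 E2 89 BA D8 B3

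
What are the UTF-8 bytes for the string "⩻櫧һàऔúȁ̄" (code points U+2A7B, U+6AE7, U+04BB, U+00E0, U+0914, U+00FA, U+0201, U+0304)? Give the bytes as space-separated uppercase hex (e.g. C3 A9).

U+2A7B: 3-byte form → E2 A9 BB.
U+6AE7: 3-byte form → E6 AB A7.
U+04BB: 2-byte form → D2 BB.
U+00E0: 2-byte form → C3 A0.
U+0914: 3-byte form → E0 A4 94.
U+00FA: 2-byte form → C3 BA.
U+0201: 2-byte form → C8 81.
U+0304: 2-byte form → CC 84.
Concatenated (19 bytes): E2 A9 BB E6 AB A7 D2 BB C3 A0 E0 A4 94 C3 BA C8 81 CC 84.

E2 A9 BB E6 AB A7 D2 BB C3 A0 E0 A4 94 C3 BA C8 81 CC 84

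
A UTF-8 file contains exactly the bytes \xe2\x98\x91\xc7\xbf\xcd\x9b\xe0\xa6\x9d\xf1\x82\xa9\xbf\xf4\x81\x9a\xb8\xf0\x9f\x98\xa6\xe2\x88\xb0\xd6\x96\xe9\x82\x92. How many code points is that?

Byte at offset 0: 0xE2 = 11100010 → 3-byte char (#1). Advance 3.
Byte at offset 3: 0xC7 = 11000111 → 2-byte char (#2). Advance 2.
Byte at offset 5: 0xCD = 11001101 → 2-byte char (#3). Advance 2.
Byte at offset 7: 0xE0 = 11100000 → 3-byte char (#4). Advance 3.
Byte at offset 10: 0xF1 = 11110001 → 4-byte char (#5). Advance 4.
Byte at offset 14: 0xF4 = 11110100 → 4-byte char (#6). Advance 4.
Byte at offset 18: 0xF0 = 11110000 → 4-byte char (#7). Advance 4.
Byte at offset 22: 0xE2 = 11100010 → 3-byte char (#8). Advance 3.
Byte at offset 25: 0xD6 = 11010110 → 2-byte char (#9). Advance 2.
Byte at offset 27: 0xE9 = 11101001 → 3-byte char (#10). Advance 3.
Reached end at offset 30 after 10 code points.

10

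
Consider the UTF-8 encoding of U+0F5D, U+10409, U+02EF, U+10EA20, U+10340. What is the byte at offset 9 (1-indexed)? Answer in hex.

1-indexed offset 9 is 0-indexed offset 8.
U+0F5D → 3-byte form E0 BD 9D at offsets 0–2.
U+10409 → 4-byte form F0 90 90 89 at offsets 3–6.
U+02EF → 2-byte form CB AF at offsets 7–8.
Offset 8 falls in char 3's range; it's byte 2 of CB AF = 0xAF.

0xAF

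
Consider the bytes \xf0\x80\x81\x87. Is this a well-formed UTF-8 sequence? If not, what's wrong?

invalid (overlong encoding)

Leading byte 0xF0 = 11110000 → 4-byte form.
Continuation bytes all match 10xxxxxx. Payload decodes to 0x47.
But 0x47 < 0x10000, the minimum for a 4-byte sequence — this is an overlong encoding.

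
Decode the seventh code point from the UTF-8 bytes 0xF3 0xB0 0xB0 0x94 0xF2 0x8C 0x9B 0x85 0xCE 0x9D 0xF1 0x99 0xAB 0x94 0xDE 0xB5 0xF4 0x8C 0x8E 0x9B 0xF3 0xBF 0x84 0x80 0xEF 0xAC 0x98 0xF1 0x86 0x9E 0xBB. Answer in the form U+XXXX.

U+FF100

Offset 0: leading byte 0xF3 = 11110011 → 4-byte char #1 = F3 B0 B0 94.
Offset 4: leading byte 0xF2 = 11110010 → 4-byte char #2 = F2 8C 9B 85.
Offset 8: leading byte 0xCE = 11001110 → 2-byte char #3 = CE 9D.
Offset 10: leading byte 0xF1 = 11110001 → 4-byte char #4 = F1 99 AB 94.
Offset 14: leading byte 0xDE = 11011110 → 2-byte char #5 = DE B5.
Offset 16: leading byte 0xF4 = 11110100 → 4-byte char #6 = F4 8C 8E 9B.
Offset 20: leading byte 0xF3 = 11110011 → 4-byte char #7 = F3 BF 84 80.
Leading byte 0xF3 = 11110011 matches 11110xxx → 4-byte sequence.
Byte 1: 0xF3 = 11110011, payload 011 (3 bits).
Byte 2: 0xBF = 10111111 (10xxxxxx ✓), payload 111111.
Byte 3: 0x84 = 10000100 (10xxxxxx ✓), payload 000100.
Byte 4: 0x80 = 10000000 (10xxxxxx ✓), payload 000000.
Concatenate: 011111111000100000000 = 0xFF100 (21 bits → U+FF100).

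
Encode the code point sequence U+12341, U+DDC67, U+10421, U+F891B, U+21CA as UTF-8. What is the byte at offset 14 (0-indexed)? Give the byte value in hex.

0xA4

U+12341 → 4-byte form F0 92 8D 81 at offsets 0–3.
U+DDC67 → 4-byte form F3 9D B1 A7 at offsets 4–7.
U+10421 → 4-byte form F0 90 90 A1 at offsets 8–11.
U+F891B → 4-byte form F3 B8 A4 9B at offsets 12–15.
Offset 14 falls in char 4's range; it's byte 3 of F3 B8 A4 9B = 0xA4.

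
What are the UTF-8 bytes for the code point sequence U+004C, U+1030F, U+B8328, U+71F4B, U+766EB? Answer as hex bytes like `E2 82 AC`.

U+004C: 1-byte form → 4C.
U+1030F: 4-byte form → F0 90 8C 8F.
U+B8328: 4-byte form → F2 B8 8C A8.
U+71F4B: 4-byte form → F1 B1 BD 8B.
U+766EB: 4-byte form → F1 B6 9B AB.
Concatenated (17 bytes): 4C F0 90 8C 8F F2 B8 8C A8 F1 B1 BD 8B F1 B6 9B AB.

4C F0 90 8C 8F F2 B8 8C A8 F1 B1 BD 8B F1 B6 9B AB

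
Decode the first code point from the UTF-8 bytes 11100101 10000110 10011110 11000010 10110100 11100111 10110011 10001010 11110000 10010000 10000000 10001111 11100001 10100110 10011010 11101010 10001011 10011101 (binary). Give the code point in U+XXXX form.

U+519E

Offset 0: leading byte 0xE5 = 11100101 → 3-byte char #1 = E5 86 9E.
Leading byte 0xE5 = 11100101 matches 1110xxxx → 3-byte sequence.
Byte 1: 0xE5 = 11100101, payload 0101 (4 bits).
Byte 2: 0x86 = 10000110 (10xxxxxx ✓), payload 000110.
Byte 3: 0x9E = 10011110 (10xxxxxx ✓), payload 011110.
Concatenate: 0101000110011110 = 0x519E (16 bits → U+519E).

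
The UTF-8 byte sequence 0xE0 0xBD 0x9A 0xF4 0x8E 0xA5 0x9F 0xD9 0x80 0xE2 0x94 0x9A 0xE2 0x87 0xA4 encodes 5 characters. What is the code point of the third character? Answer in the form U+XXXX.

Offset 0: leading byte 0xE0 = 11100000 → 3-byte char #1 = E0 BD 9A.
Offset 3: leading byte 0xF4 = 11110100 → 4-byte char #2 = F4 8E A5 9F.
Offset 7: leading byte 0xD9 = 11011001 → 2-byte char #3 = D9 80.
Leading byte 0xD9 = 11011001 matches 110xxxxx → 2-byte sequence.
Byte 1: 0xD9 = 11011001, payload 11001 (5 bits).
Byte 2: 0x80 = 10000000 (10xxxxxx ✓), payload 000000.
Concatenate: 11001000000 = 0x640 (11 bits → U+0640).

U+0640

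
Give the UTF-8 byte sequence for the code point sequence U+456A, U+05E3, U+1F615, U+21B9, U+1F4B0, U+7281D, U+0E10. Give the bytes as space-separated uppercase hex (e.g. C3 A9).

U+456A: 3-byte form → E4 95 AA.
U+05E3: 2-byte form → D7 A3.
U+1F615: 4-byte form → F0 9F 98 95.
U+21B9: 3-byte form → E2 86 B9.
U+1F4B0: 4-byte form → F0 9F 92 B0.
U+7281D: 4-byte form → F1 B2 A0 9D.
U+0E10: 3-byte form → E0 B8 90.
Concatenated (23 bytes): E4 95 AA D7 A3 F0 9F 98 95 E2 86 B9 F0 9F 92 B0 F1 B2 A0 9D E0 B8 90.

E4 95 AA D7 A3 F0 9F 98 95 E2 86 B9 F0 9F 92 B0 F1 B2 A0 9D E0 B8 90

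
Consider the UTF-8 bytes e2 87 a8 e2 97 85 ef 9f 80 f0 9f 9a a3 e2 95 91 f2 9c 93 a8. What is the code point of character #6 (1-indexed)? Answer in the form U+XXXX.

Offset 0: leading byte 0xE2 = 11100010 → 3-byte char #1 = E2 87 A8.
Offset 3: leading byte 0xE2 = 11100010 → 3-byte char #2 = E2 97 85.
Offset 6: leading byte 0xEF = 11101111 → 3-byte char #3 = EF 9F 80.
Offset 9: leading byte 0xF0 = 11110000 → 4-byte char #4 = F0 9F 9A A3.
Offset 13: leading byte 0xE2 = 11100010 → 3-byte char #5 = E2 95 91.
Offset 16: leading byte 0xF2 = 11110010 → 4-byte char #6 = F2 9C 93 A8.
Leading byte 0xF2 = 11110010 matches 11110xxx → 4-byte sequence.
Byte 1: 0xF2 = 11110010, payload 010 (3 bits).
Byte 2: 0x9C = 10011100 (10xxxxxx ✓), payload 011100.
Byte 3: 0x93 = 10010011 (10xxxxxx ✓), payload 010011.
Byte 4: 0xA8 = 10101000 (10xxxxxx ✓), payload 101000.
Concatenate: 010011100010011101000 = 0x9C4E8 (21 bits → U+9C4E8).

U+9C4E8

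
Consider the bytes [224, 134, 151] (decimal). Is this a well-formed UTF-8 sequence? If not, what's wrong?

Leading byte 0xE0 = 11100000 → 3-byte form.
Continuation bytes all match 10xxxxxx. Payload decodes to 0x197.
But 0x197 < 0x800, the minimum for a 3-byte sequence — this is an overlong encoding.

invalid (overlong encoding)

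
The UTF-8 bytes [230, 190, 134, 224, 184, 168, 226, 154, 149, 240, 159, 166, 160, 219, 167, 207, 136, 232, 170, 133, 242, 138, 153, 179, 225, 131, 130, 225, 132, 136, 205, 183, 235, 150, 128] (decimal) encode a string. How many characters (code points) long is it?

12

Byte at offset 0: 0xE6 = 11100110 → 3-byte char (#1). Advance 3.
Byte at offset 3: 0xE0 = 11100000 → 3-byte char (#2). Advance 3.
Byte at offset 6: 0xE2 = 11100010 → 3-byte char (#3). Advance 3.
Byte at offset 9: 0xF0 = 11110000 → 4-byte char (#4). Advance 4.
Byte at offset 13: 0xDB = 11011011 → 2-byte char (#5). Advance 2.
Byte at offset 15: 0xCF = 11001111 → 2-byte char (#6). Advance 2.
Byte at offset 17: 0xE8 = 11101000 → 3-byte char (#7). Advance 3.
Byte at offset 20: 0xF2 = 11110010 → 4-byte char (#8). Advance 4.
Byte at offset 24: 0xE1 = 11100001 → 3-byte char (#9). Advance 3.
Byte at offset 27: 0xE1 = 11100001 → 3-byte char (#10). Advance 3.
Byte at offset 30: 0xCD = 11001101 → 2-byte char (#11). Advance 2.
Byte at offset 32: 0xEB = 11101011 → 3-byte char (#12). Advance 3.
Reached end at offset 35 after 12 code points.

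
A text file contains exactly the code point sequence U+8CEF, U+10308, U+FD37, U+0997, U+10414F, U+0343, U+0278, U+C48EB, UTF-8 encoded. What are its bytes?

U+8CEF: 3-byte form → E8 B3 AF.
U+10308: 4-byte form → F0 90 8C 88.
U+FD37: 3-byte form → EF B4 B7.
U+0997: 3-byte form → E0 A6 97.
U+10414F: 4-byte form → F4 84 85 8F.
U+0343: 2-byte form → CD 83.
U+0278: 2-byte form → C9 B8.
U+C48EB: 4-byte form → F3 84 A3 AB.
Concatenated (25 bytes): E8 B3 AF F0 90 8C 88 EF B4 B7 E0 A6 97 F4 84 85 8F CD 83 C9 B8 F3 84 A3 AB.

E8 B3 AF F0 90 8C 88 EF B4 B7 E0 A6 97 F4 84 85 8F CD 83 C9 B8 F3 84 A3 AB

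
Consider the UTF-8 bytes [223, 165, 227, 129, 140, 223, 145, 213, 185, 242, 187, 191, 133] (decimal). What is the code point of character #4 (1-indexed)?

U+0579

Offset 0: leading byte 0xDF = 11011111 → 2-byte char #1 = DF A5.
Offset 2: leading byte 0xE3 = 11100011 → 3-byte char #2 = E3 81 8C.
Offset 5: leading byte 0xDF = 11011111 → 2-byte char #3 = DF 91.
Offset 7: leading byte 0xD5 = 11010101 → 2-byte char #4 = D5 B9.
Leading byte 0xD5 = 11010101 matches 110xxxxx → 2-byte sequence.
Byte 1: 0xD5 = 11010101, payload 10101 (5 bits).
Byte 2: 0xB9 = 10111001 (10xxxxxx ✓), payload 111001.
Concatenate: 10101111001 = 0x579 (11 bits → U+0579).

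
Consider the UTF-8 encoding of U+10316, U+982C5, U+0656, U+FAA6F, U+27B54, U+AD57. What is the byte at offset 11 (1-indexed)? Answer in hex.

0xF3

1-indexed offset 11 is 0-indexed offset 10.
U+10316 → 4-byte form F0 90 8C 96 at offsets 0–3.
U+982C5 → 4-byte form F2 98 8B 85 at offsets 4–7.
U+0656 → 2-byte form D9 96 at offsets 8–9.
U+FAA6F → 4-byte form F3 BA A9 AF at offsets 10–13.
Offset 10 falls in char 4's range; it's byte 1 of F3 BA A9 AF = 0xF3.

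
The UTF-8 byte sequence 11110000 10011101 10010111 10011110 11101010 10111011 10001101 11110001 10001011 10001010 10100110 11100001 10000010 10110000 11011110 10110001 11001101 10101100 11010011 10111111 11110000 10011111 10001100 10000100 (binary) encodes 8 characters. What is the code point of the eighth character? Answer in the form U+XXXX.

Offset 0: leading byte 0xF0 = 11110000 → 4-byte char #1 = F0 9D 97 9E.
Offset 4: leading byte 0xEA = 11101010 → 3-byte char #2 = EA BB 8D.
Offset 7: leading byte 0xF1 = 11110001 → 4-byte char #3 = F1 8B 8A A6.
Offset 11: leading byte 0xE1 = 11100001 → 3-byte char #4 = E1 82 B0.
Offset 14: leading byte 0xDE = 11011110 → 2-byte char #5 = DE B1.
Offset 16: leading byte 0xCD = 11001101 → 2-byte char #6 = CD AC.
Offset 18: leading byte 0xD3 = 11010011 → 2-byte char #7 = D3 BF.
Offset 20: leading byte 0xF0 = 11110000 → 4-byte char #8 = F0 9F 8C 84.
Leading byte 0xF0 = 11110000 matches 11110xxx → 4-byte sequence.
Byte 1: 0xF0 = 11110000, payload 000 (3 bits).
Byte 2: 0x9F = 10011111 (10xxxxxx ✓), payload 011111.
Byte 3: 0x8C = 10001100 (10xxxxxx ✓), payload 001100.
Byte 4: 0x84 = 10000100 (10xxxxxx ✓), payload 000100.
Concatenate: 000011111001100000100 = 0x1F304 (21 bits → U+1F304).

U+1F304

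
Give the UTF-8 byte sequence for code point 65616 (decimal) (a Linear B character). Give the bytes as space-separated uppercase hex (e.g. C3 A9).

U+10050 = 0x10050 = 65616 decimal. In range U+10000–U+10FFFF → 4-byte form: 11110xxx 10xxxxxx 10xxxxxx 10xxxxxx.
Binary (21 bits): 000010000000001010000.
Split 3+6+6+6: 000 | 010000 | 000001 | 010000.
Byte 1: 11110000 = 0xF0.
Byte 2: 10010000 = 0x90.
Byte 3: 10000001 = 0x81.
Byte 4: 10010000 = 0x90.

F0 90 81 90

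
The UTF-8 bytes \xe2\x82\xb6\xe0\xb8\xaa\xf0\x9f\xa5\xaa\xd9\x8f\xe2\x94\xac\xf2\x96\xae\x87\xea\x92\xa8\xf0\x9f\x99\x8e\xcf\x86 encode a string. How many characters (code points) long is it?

9

Byte at offset 0: 0xE2 = 11100010 → 3-byte char (#1). Advance 3.
Byte at offset 3: 0xE0 = 11100000 → 3-byte char (#2). Advance 3.
Byte at offset 6: 0xF0 = 11110000 → 4-byte char (#3). Advance 4.
Byte at offset 10: 0xD9 = 11011001 → 2-byte char (#4). Advance 2.
Byte at offset 12: 0xE2 = 11100010 → 3-byte char (#5). Advance 3.
Byte at offset 15: 0xF2 = 11110010 → 4-byte char (#6). Advance 4.
Byte at offset 19: 0xEA = 11101010 → 3-byte char (#7). Advance 3.
Byte at offset 22: 0xF0 = 11110000 → 4-byte char (#8). Advance 4.
Byte at offset 26: 0xCF = 11001111 → 2-byte char (#9). Advance 2.
Reached end at offset 28 after 9 code points.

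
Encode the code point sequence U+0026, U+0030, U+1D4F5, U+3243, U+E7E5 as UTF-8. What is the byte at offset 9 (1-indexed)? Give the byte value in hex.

0x83

1-indexed offset 9 is 0-indexed offset 8.
U+0026 → 1-byte form 26 at offsets 0–0.
U+0030 → 1-byte form 30 at offsets 1–1.
U+1D4F5 → 4-byte form F0 9D 93 B5 at offsets 2–5.
U+3243 → 3-byte form E3 89 83 at offsets 6–8.
Offset 8 falls in char 4's range; it's byte 3 of E3 89 83 = 0x83.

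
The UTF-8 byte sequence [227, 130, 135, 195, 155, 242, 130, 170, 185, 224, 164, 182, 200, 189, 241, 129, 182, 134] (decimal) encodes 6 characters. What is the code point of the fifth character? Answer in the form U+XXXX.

U+023D

Offset 0: leading byte 0xE3 = 11100011 → 3-byte char #1 = E3 82 87.
Offset 3: leading byte 0xC3 = 11000011 → 2-byte char #2 = C3 9B.
Offset 5: leading byte 0xF2 = 11110010 → 4-byte char #3 = F2 82 AA B9.
Offset 9: leading byte 0xE0 = 11100000 → 3-byte char #4 = E0 A4 B6.
Offset 12: leading byte 0xC8 = 11001000 → 2-byte char #5 = C8 BD.
Leading byte 0xC8 = 11001000 matches 110xxxxx → 2-byte sequence.
Byte 1: 0xC8 = 11001000, payload 01000 (5 bits).
Byte 2: 0xBD = 10111101 (10xxxxxx ✓), payload 111101.
Concatenate: 01000111101 = 0x23D (11 bits → U+023D).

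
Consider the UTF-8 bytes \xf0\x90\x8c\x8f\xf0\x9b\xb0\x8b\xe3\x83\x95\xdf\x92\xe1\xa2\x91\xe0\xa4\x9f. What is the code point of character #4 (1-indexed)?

Offset 0: leading byte 0xF0 = 11110000 → 4-byte char #1 = F0 90 8C 8F.
Offset 4: leading byte 0xF0 = 11110000 → 4-byte char #2 = F0 9B B0 8B.
Offset 8: leading byte 0xE3 = 11100011 → 3-byte char #3 = E3 83 95.
Offset 11: leading byte 0xDF = 11011111 → 2-byte char #4 = DF 92.
Leading byte 0xDF = 11011111 matches 110xxxxx → 2-byte sequence.
Byte 1: 0xDF = 11011111, payload 11111 (5 bits).
Byte 2: 0x92 = 10010010 (10xxxxxx ✓), payload 010010.
Concatenate: 11111010010 = 0x7D2 (11 bits → U+07D2).

U+07D2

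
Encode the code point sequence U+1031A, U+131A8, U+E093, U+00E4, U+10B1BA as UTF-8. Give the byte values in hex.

F0 90 8C 9A F0 93 86 A8 EE 82 93 C3 A4 F4 8B 86 BA

U+1031A: 4-byte form → F0 90 8C 9A.
U+131A8: 4-byte form → F0 93 86 A8.
U+E093: 3-byte form → EE 82 93.
U+00E4: 2-byte form → C3 A4.
U+10B1BA: 4-byte form → F4 8B 86 BA.
Concatenated (17 bytes): F0 90 8C 9A F0 93 86 A8 EE 82 93 C3 A4 F4 8B 86 BA.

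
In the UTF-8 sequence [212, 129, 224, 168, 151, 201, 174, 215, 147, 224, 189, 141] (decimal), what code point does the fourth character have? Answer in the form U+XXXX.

U+05D3

Offset 0: leading byte 0xD4 = 11010100 → 2-byte char #1 = D4 81.
Offset 2: leading byte 0xE0 = 11100000 → 3-byte char #2 = E0 A8 97.
Offset 5: leading byte 0xC9 = 11001001 → 2-byte char #3 = C9 AE.
Offset 7: leading byte 0xD7 = 11010111 → 2-byte char #4 = D7 93.
Leading byte 0xD7 = 11010111 matches 110xxxxx → 2-byte sequence.
Byte 1: 0xD7 = 11010111, payload 10111 (5 bits).
Byte 2: 0x93 = 10010011 (10xxxxxx ✓), payload 010011.
Concatenate: 10111010011 = 0x5D3 (11 bits → U+05D3).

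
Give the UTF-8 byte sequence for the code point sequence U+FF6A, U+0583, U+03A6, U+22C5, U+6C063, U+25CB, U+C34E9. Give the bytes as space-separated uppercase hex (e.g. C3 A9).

EF BD AA D6 83 CE A6 E2 8B 85 F1 AC 81 A3 E2 97 8B F3 83 93 A9

U+FF6A: 3-byte form → EF BD AA.
U+0583: 2-byte form → D6 83.
U+03A6: 2-byte form → CE A6.
U+22C5: 3-byte form → E2 8B 85.
U+6C063: 4-byte form → F1 AC 81 A3.
U+25CB: 3-byte form → E2 97 8B.
U+C34E9: 4-byte form → F3 83 93 A9.
Concatenated (21 bytes): EF BD AA D6 83 CE A6 E2 8B 85 F1 AC 81 A3 E2 97 8B F3 83 93 A9.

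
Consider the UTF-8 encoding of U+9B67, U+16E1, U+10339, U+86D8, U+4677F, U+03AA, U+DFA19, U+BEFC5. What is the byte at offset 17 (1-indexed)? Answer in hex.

0xBF

1-indexed offset 17 is 0-indexed offset 16.
U+9B67 → 3-byte form E9 AD A7 at offsets 0–2.
U+16E1 → 3-byte form E1 9B A1 at offsets 3–5.
U+10339 → 4-byte form F0 90 8C B9 at offsets 6–9.
U+86D8 → 3-byte form E8 9B 98 at offsets 10–12.
U+4677F → 4-byte form F1 86 9D BF at offsets 13–16.
Offset 16 falls in char 5's range; it's byte 4 of F1 86 9D BF = 0xBF.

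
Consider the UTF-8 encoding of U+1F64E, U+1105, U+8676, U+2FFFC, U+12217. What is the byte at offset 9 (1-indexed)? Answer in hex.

1-indexed offset 9 is 0-indexed offset 8.
U+1F64E → 4-byte form F0 9F 99 8E at offsets 0–3.
U+1105 → 3-byte form E1 84 85 at offsets 4–6.
U+8676 → 3-byte form E8 99 B6 at offsets 7–9.
Offset 8 falls in char 3's range; it's byte 2 of E8 99 B6 = 0x99.

0x99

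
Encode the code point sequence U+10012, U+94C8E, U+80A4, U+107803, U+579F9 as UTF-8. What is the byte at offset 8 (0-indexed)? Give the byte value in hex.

U+10012 → 4-byte form F0 90 80 92 at offsets 0–3.
U+94C8E → 4-byte form F2 94 B2 8E at offsets 4–7.
U+80A4 → 3-byte form E8 82 A4 at offsets 8–10.
Offset 8 falls in char 3's range; it's byte 1 of E8 82 A4 = 0xE8.

0xE8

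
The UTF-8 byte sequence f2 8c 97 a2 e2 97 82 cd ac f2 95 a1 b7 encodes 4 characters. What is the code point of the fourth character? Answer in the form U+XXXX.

U+95877

Offset 0: leading byte 0xF2 = 11110010 → 4-byte char #1 = F2 8C 97 A2.
Offset 4: leading byte 0xE2 = 11100010 → 3-byte char #2 = E2 97 82.
Offset 7: leading byte 0xCD = 11001101 → 2-byte char #3 = CD AC.
Offset 9: leading byte 0xF2 = 11110010 → 4-byte char #4 = F2 95 A1 B7.
Leading byte 0xF2 = 11110010 matches 11110xxx → 4-byte sequence.
Byte 1: 0xF2 = 11110010, payload 010 (3 bits).
Byte 2: 0x95 = 10010101 (10xxxxxx ✓), payload 010101.
Byte 3: 0xA1 = 10100001 (10xxxxxx ✓), payload 100001.
Byte 4: 0xB7 = 10110111 (10xxxxxx ✓), payload 110111.
Concatenate: 010010101100001110111 = 0x95877 (21 bits → U+95877).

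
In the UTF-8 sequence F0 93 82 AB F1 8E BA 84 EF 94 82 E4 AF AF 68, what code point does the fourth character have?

U+4BEF

Offset 0: leading byte 0xF0 = 11110000 → 4-byte char #1 = F0 93 82 AB.
Offset 4: leading byte 0xF1 = 11110001 → 4-byte char #2 = F1 8E BA 84.
Offset 8: leading byte 0xEF = 11101111 → 3-byte char #3 = EF 94 82.
Offset 11: leading byte 0xE4 = 11100100 → 3-byte char #4 = E4 AF AF.
Leading byte 0xE4 = 11100100 matches 1110xxxx → 3-byte sequence.
Byte 1: 0xE4 = 11100100, payload 0100 (4 bits).
Byte 2: 0xAF = 10101111 (10xxxxxx ✓), payload 101111.
Byte 3: 0xAF = 10101111 (10xxxxxx ✓), payload 101111.
Concatenate: 0100101111101111 = 0x4BEF (16 bits → U+4BEF).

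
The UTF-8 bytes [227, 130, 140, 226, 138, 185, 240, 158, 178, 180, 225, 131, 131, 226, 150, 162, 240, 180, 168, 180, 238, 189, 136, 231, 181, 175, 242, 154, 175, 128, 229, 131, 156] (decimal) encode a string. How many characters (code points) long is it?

10

Byte at offset 0: 0xE3 = 11100011 → 3-byte char (#1). Advance 3.
Byte at offset 3: 0xE2 = 11100010 → 3-byte char (#2). Advance 3.
Byte at offset 6: 0xF0 = 11110000 → 4-byte char (#3). Advance 4.
Byte at offset 10: 0xE1 = 11100001 → 3-byte char (#4). Advance 3.
Byte at offset 13: 0xE2 = 11100010 → 3-byte char (#5). Advance 3.
Byte at offset 16: 0xF0 = 11110000 → 4-byte char (#6). Advance 4.
Byte at offset 20: 0xEE = 11101110 → 3-byte char (#7). Advance 3.
Byte at offset 23: 0xE7 = 11100111 → 3-byte char (#8). Advance 3.
Byte at offset 26: 0xF2 = 11110010 → 4-byte char (#9). Advance 4.
Byte at offset 30: 0xE5 = 11100101 → 3-byte char (#10). Advance 3.
Reached end at offset 33 after 10 code points.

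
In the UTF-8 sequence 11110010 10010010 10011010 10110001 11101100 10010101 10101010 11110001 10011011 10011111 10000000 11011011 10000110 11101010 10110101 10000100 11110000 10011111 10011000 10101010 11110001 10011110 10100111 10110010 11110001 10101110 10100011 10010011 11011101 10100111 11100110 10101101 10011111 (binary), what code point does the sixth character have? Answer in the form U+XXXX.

Offset 0: leading byte 0xF2 = 11110010 → 4-byte char #1 = F2 92 9A B1.
Offset 4: leading byte 0xEC = 11101100 → 3-byte char #2 = EC 95 AA.
Offset 7: leading byte 0xF1 = 11110001 → 4-byte char #3 = F1 9B 9F 80.
Offset 11: leading byte 0xDB = 11011011 → 2-byte char #4 = DB 86.
Offset 13: leading byte 0xEA = 11101010 → 3-byte char #5 = EA B5 84.
Offset 16: leading byte 0xF0 = 11110000 → 4-byte char #6 = F0 9F 98 AA.
Leading byte 0xF0 = 11110000 matches 11110xxx → 4-byte sequence.
Byte 1: 0xF0 = 11110000, payload 000 (3 bits).
Byte 2: 0x9F = 10011111 (10xxxxxx ✓), payload 011111.
Byte 3: 0x98 = 10011000 (10xxxxxx ✓), payload 011000.
Byte 4: 0xAA = 10101010 (10xxxxxx ✓), payload 101010.
Concatenate: 000011111011000101010 = 0x1F62A (21 bits → U+1F62A).

U+1F62A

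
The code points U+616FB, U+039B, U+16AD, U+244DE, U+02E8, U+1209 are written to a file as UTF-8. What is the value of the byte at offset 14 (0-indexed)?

U+616FB → 4-byte form F1 A1 9B BB at offsets 0–3.
U+039B → 2-byte form CE 9B at offsets 4–5.
U+16AD → 3-byte form E1 9A AD at offsets 6–8.
U+244DE → 4-byte form F0 A4 93 9E at offsets 9–12.
U+02E8 → 2-byte form CB A8 at offsets 13–14.
Offset 14 falls in char 5's range; it's byte 2 of CB A8 = 0xA8.

0xA8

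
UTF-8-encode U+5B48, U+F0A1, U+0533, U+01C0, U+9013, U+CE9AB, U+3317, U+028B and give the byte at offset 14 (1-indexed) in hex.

0xF3

1-indexed offset 14 is 0-indexed offset 13.
U+5B48 → 3-byte form E5 AD 88 at offsets 0–2.
U+F0A1 → 3-byte form EF 82 A1 at offsets 3–5.
U+0533 → 2-byte form D4 B3 at offsets 6–7.
U+01C0 → 2-byte form C7 80 at offsets 8–9.
U+9013 → 3-byte form E9 80 93 at offsets 10–12.
U+CE9AB → 4-byte form F3 8E A6 AB at offsets 13–16.
Offset 13 falls in char 6's range; it's byte 1 of F3 8E A6 AB = 0xF3.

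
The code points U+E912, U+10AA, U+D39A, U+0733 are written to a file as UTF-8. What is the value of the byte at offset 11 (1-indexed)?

0xB3

1-indexed offset 11 is 0-indexed offset 10.
U+E912 → 3-byte form EE A4 92 at offsets 0–2.
U+10AA → 3-byte form E1 82 AA at offsets 3–5.
U+D39A → 3-byte form ED 8E 9A at offsets 6–8.
U+0733 → 2-byte form DC B3 at offsets 9–10.
Offset 10 falls in char 4's range; it's byte 2 of DC B3 = 0xB3.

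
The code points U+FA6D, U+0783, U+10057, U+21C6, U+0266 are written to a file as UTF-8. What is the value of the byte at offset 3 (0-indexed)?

U+FA6D → 3-byte form EF A9 AD at offsets 0–2.
U+0783 → 2-byte form DE 83 at offsets 3–4.
Offset 3 falls in char 2's range; it's byte 1 of DE 83 = 0xDE.

0xDE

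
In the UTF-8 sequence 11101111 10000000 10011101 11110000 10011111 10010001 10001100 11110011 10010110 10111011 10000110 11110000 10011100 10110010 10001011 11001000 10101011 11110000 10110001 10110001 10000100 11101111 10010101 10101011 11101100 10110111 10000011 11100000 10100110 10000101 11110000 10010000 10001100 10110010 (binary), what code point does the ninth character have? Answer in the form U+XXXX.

U+0985

Offset 0: leading byte 0xEF = 11101111 → 3-byte char #1 = EF 80 9D.
Offset 3: leading byte 0xF0 = 11110000 → 4-byte char #2 = F0 9F 91 8C.
Offset 7: leading byte 0xF3 = 11110011 → 4-byte char #3 = F3 96 BB 86.
Offset 11: leading byte 0xF0 = 11110000 → 4-byte char #4 = F0 9C B2 8B.
Offset 15: leading byte 0xC8 = 11001000 → 2-byte char #5 = C8 AB.
Offset 17: leading byte 0xF0 = 11110000 → 4-byte char #6 = F0 B1 B1 84.
Offset 21: leading byte 0xEF = 11101111 → 3-byte char #7 = EF 95 AB.
Offset 24: leading byte 0xEC = 11101100 → 3-byte char #8 = EC B7 83.
Offset 27: leading byte 0xE0 = 11100000 → 3-byte char #9 = E0 A6 85.
Leading byte 0xE0 = 11100000 matches 1110xxxx → 3-byte sequence.
Byte 1: 0xE0 = 11100000, payload 0000 (4 bits).
Byte 2: 0xA6 = 10100110 (10xxxxxx ✓), payload 100110.
Byte 3: 0x85 = 10000101 (10xxxxxx ✓), payload 000101.
Concatenate: 0000100110000101 = 0x985 (16 bits → U+0985).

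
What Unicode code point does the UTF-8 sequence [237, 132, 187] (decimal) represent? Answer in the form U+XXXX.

Leading byte 0xED = 11101101 matches 1110xxxx → 3-byte sequence.
Byte 1: 0xED = 11101101, payload 1101 (4 bits).
Byte 2: 0x84 = 10000100 (10xxxxxx ✓), payload 000100.
Byte 3: 0xBB = 10111011 (10xxxxxx ✓), payload 111011.
Concatenate: 1101000100111011 = 0xD13B (16 bits → U+D13B).

U+D13B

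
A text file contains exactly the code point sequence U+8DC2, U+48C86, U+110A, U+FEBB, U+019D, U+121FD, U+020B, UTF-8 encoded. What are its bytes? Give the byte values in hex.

U+8DC2: 3-byte form → E8 B7 82.
U+48C86: 4-byte form → F1 88 B2 86.
U+110A: 3-byte form → E1 84 8A.
U+FEBB: 3-byte form → EF BA BB.
U+019D: 2-byte form → C6 9D.
U+121FD: 4-byte form → F0 92 87 BD.
U+020B: 2-byte form → C8 8B.
Concatenated (21 bytes): E8 B7 82 F1 88 B2 86 E1 84 8A EF BA BB C6 9D F0 92 87 BD C8 8B.

E8 B7 82 F1 88 B2 86 E1 84 8A EF BA BB C6 9D F0 92 87 BD C8 8B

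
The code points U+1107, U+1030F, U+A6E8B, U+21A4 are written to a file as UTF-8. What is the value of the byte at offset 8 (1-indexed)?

1-indexed offset 8 is 0-indexed offset 7.
U+1107 → 3-byte form E1 84 87 at offsets 0–2.
U+1030F → 4-byte form F0 90 8C 8F at offsets 3–6.
U+A6E8B → 4-byte form F2 A6 BA 8B at offsets 7–10.
Offset 7 falls in char 3's range; it's byte 1 of F2 A6 BA 8B = 0xF2.

0xF2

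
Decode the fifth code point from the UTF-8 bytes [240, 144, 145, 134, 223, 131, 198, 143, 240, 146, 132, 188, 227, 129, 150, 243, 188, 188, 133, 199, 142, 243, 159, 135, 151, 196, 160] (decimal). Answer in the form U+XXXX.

Offset 0: leading byte 0xF0 = 11110000 → 4-byte char #1 = F0 90 91 86.
Offset 4: leading byte 0xDF = 11011111 → 2-byte char #2 = DF 83.
Offset 6: leading byte 0xC6 = 11000110 → 2-byte char #3 = C6 8F.
Offset 8: leading byte 0xF0 = 11110000 → 4-byte char #4 = F0 92 84 BC.
Offset 12: leading byte 0xE3 = 11100011 → 3-byte char #5 = E3 81 96.
Leading byte 0xE3 = 11100011 matches 1110xxxx → 3-byte sequence.
Byte 1: 0xE3 = 11100011, payload 0011 (4 bits).
Byte 2: 0x81 = 10000001 (10xxxxxx ✓), payload 000001.
Byte 3: 0x96 = 10010110 (10xxxxxx ✓), payload 010110.
Concatenate: 0011000001010110 = 0x3056 (16 bits → U+3056).

U+3056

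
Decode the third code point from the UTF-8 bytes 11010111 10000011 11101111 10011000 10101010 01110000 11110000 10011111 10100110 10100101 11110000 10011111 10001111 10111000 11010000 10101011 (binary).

U+0070

Offset 0: leading byte 0xD7 = 11010111 → 2-byte char #1 = D7 83.
Offset 2: leading byte 0xEF = 11101111 → 3-byte char #2 = EF 98 AA.
Offset 5: leading byte 0x70 = 01110000 → 1-byte char #3 = 70.
Leading byte 0x70 = 01110000 matches 0xxxxxxx → 1-byte sequence.
Byte 1: 0x70 = 01110000, payload 1110000 (7 bits).
Concatenate: 1110000 = 0x70 (7 bits → U+0070).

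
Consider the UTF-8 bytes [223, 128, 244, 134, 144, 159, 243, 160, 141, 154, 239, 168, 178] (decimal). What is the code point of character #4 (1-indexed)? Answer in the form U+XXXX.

Offset 0: leading byte 0xDF = 11011111 → 2-byte char #1 = DF 80.
Offset 2: leading byte 0xF4 = 11110100 → 4-byte char #2 = F4 86 90 9F.
Offset 6: leading byte 0xF3 = 11110011 → 4-byte char #3 = F3 A0 8D 9A.
Offset 10: leading byte 0xEF = 11101111 → 3-byte char #4 = EF A8 B2.
Leading byte 0xEF = 11101111 matches 1110xxxx → 3-byte sequence.
Byte 1: 0xEF = 11101111, payload 1111 (4 bits).
Byte 2: 0xA8 = 10101000 (10xxxxxx ✓), payload 101000.
Byte 3: 0xB2 = 10110010 (10xxxxxx ✓), payload 110010.
Concatenate: 1111101000110010 = 0xFA32 (16 bits → U+FA32).

U+FA32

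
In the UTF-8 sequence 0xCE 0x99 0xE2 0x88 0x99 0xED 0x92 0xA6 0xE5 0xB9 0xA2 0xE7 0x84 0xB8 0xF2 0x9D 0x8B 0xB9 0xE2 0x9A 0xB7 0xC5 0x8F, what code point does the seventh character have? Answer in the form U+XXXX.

Offset 0: leading byte 0xCE = 11001110 → 2-byte char #1 = CE 99.
Offset 2: leading byte 0xE2 = 11100010 → 3-byte char #2 = E2 88 99.
Offset 5: leading byte 0xED = 11101101 → 3-byte char #3 = ED 92 A6.
Offset 8: leading byte 0xE5 = 11100101 → 3-byte char #4 = E5 B9 A2.
Offset 11: leading byte 0xE7 = 11100111 → 3-byte char #5 = E7 84 B8.
Offset 14: leading byte 0xF2 = 11110010 → 4-byte char #6 = F2 9D 8B B9.
Offset 18: leading byte 0xE2 = 11100010 → 3-byte char #7 = E2 9A B7.
Leading byte 0xE2 = 11100010 matches 1110xxxx → 3-byte sequence.
Byte 1: 0xE2 = 11100010, payload 0010 (4 bits).
Byte 2: 0x9A = 10011010 (10xxxxxx ✓), payload 011010.
Byte 3: 0xB7 = 10110111 (10xxxxxx ✓), payload 110111.
Concatenate: 0010011010110111 = 0x26B7 (16 bits → U+26B7).

U+26B7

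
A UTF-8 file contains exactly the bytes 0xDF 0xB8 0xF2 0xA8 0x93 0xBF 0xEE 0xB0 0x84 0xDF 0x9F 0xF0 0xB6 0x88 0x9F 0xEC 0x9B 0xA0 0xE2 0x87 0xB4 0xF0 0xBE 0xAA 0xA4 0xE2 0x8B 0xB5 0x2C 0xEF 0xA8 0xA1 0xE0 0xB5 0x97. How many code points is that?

12

Byte at offset 0: 0xDF = 11011111 → 2-byte char (#1). Advance 2.
Byte at offset 2: 0xF2 = 11110010 → 4-byte char (#2). Advance 4.
Byte at offset 6: 0xEE = 11101110 → 3-byte char (#3). Advance 3.
Byte at offset 9: 0xDF = 11011111 → 2-byte char (#4). Advance 2.
Byte at offset 11: 0xF0 = 11110000 → 4-byte char (#5). Advance 4.
Byte at offset 15: 0xEC = 11101100 → 3-byte char (#6). Advance 3.
Byte at offset 18: 0xE2 = 11100010 → 3-byte char (#7). Advance 3.
Byte at offset 21: 0xF0 = 11110000 → 4-byte char (#8). Advance 4.
Byte at offset 25: 0xE2 = 11100010 → 3-byte char (#9). Advance 3.
Byte at offset 28: 0x2C = 00101100 → 1-byte char (#10). Advance 1.
Byte at offset 29: 0xEF = 11101111 → 3-byte char (#11). Advance 3.
Byte at offset 32: 0xE0 = 11100000 → 3-byte char (#12). Advance 3.
Reached end at offset 35 after 12 code points.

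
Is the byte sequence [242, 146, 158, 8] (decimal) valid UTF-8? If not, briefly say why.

invalid (non-continuation byte where continuation expected)

Leading byte 0xF2 = 11110010 → 4-byte form.
Byte 4 is 0x08 = 00001000, which is not 10xxxxxx — expected a continuation byte.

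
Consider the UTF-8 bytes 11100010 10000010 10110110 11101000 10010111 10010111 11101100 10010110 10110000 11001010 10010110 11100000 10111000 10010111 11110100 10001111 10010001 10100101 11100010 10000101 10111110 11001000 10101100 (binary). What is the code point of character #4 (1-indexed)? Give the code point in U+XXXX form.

Offset 0: leading byte 0xE2 = 11100010 → 3-byte char #1 = E2 82 B6.
Offset 3: leading byte 0xE8 = 11101000 → 3-byte char #2 = E8 97 97.
Offset 6: leading byte 0xEC = 11101100 → 3-byte char #3 = EC 96 B0.
Offset 9: leading byte 0xCA = 11001010 → 2-byte char #4 = CA 96.
Leading byte 0xCA = 11001010 matches 110xxxxx → 2-byte sequence.
Byte 1: 0xCA = 11001010, payload 01010 (5 bits).
Byte 2: 0x96 = 10010110 (10xxxxxx ✓), payload 010110.
Concatenate: 01010010110 = 0x296 (11 bits → U+0296).

U+0296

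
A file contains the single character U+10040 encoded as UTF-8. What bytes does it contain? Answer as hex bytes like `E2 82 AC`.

F0 90 81 80

U+10040 = 0x10040 = 65600 decimal. In range U+10000–U+10FFFF → 4-byte form: 11110xxx 10xxxxxx 10xxxxxx 10xxxxxx.
Binary (21 bits): 000010000000001000000.
Split 3+6+6+6: 000 | 010000 | 000001 | 000000.
Byte 1: 11110000 = 0xF0.
Byte 2: 10010000 = 0x90.
Byte 3: 10000001 = 0x81.
Byte 4: 10000000 = 0x80.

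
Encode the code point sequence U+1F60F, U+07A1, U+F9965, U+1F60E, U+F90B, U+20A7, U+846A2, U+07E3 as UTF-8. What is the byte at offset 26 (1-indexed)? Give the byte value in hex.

0xA3

1-indexed offset 26 is 0-indexed offset 25.
U+1F60F → 4-byte form F0 9F 98 8F at offsets 0–3.
U+07A1 → 2-byte form DE A1 at offsets 4–5.
U+F9965 → 4-byte form F3 B9 A5 A5 at offsets 6–9.
U+1F60E → 4-byte form F0 9F 98 8E at offsets 10–13.
U+F90B → 3-byte form EF A4 8B at offsets 14–16.
U+20A7 → 3-byte form E2 82 A7 at offsets 17–19.
U+846A2 → 4-byte form F2 84 9A A2 at offsets 20–23.
U+07E3 → 2-byte form DF A3 at offsets 24–25.
Offset 25 falls in char 8's range; it's byte 2 of DF A3 = 0xA3.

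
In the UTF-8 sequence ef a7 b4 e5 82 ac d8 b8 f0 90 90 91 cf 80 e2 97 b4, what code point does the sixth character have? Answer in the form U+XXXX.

U+25F4

Offset 0: leading byte 0xEF = 11101111 → 3-byte char #1 = EF A7 B4.
Offset 3: leading byte 0xE5 = 11100101 → 3-byte char #2 = E5 82 AC.
Offset 6: leading byte 0xD8 = 11011000 → 2-byte char #3 = D8 B8.
Offset 8: leading byte 0xF0 = 11110000 → 4-byte char #4 = F0 90 90 91.
Offset 12: leading byte 0xCF = 11001111 → 2-byte char #5 = CF 80.
Offset 14: leading byte 0xE2 = 11100010 → 3-byte char #6 = E2 97 B4.
Leading byte 0xE2 = 11100010 matches 1110xxxx → 3-byte sequence.
Byte 1: 0xE2 = 11100010, payload 0010 (4 bits).
Byte 2: 0x97 = 10010111 (10xxxxxx ✓), payload 010111.
Byte 3: 0xB4 = 10110100 (10xxxxxx ✓), payload 110100.
Concatenate: 0010010111110100 = 0x25F4 (16 bits → U+25F4).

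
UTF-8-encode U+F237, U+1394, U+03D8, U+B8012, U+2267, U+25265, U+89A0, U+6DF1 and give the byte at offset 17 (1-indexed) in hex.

0xA5

1-indexed offset 17 is 0-indexed offset 16.
U+F237 → 3-byte form EF 88 B7 at offsets 0–2.
U+1394 → 3-byte form E1 8E 94 at offsets 3–5.
U+03D8 → 2-byte form CF 98 at offsets 6–7.
U+B8012 → 4-byte form F2 B8 80 92 at offsets 8–11.
U+2267 → 3-byte form E2 89 A7 at offsets 12–14.
U+25265 → 4-byte form F0 A5 89 A5 at offsets 15–18.
Offset 16 falls in char 6's range; it's byte 2 of F0 A5 89 A5 = 0xA5.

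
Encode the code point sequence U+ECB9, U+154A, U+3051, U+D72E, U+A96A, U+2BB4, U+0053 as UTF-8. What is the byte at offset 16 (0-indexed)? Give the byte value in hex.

U+ECB9 → 3-byte form EE B2 B9 at offsets 0–2.
U+154A → 3-byte form E1 95 8A at offsets 3–5.
U+3051 → 3-byte form E3 81 91 at offsets 6–8.
U+D72E → 3-byte form ED 9C AE at offsets 9–11.
U+A96A → 3-byte form EA A5 AA at offsets 12–14.
U+2BB4 → 3-byte form E2 AE B4 at offsets 15–17.
Offset 16 falls in char 6's range; it's byte 2 of E2 AE B4 = 0xAE.

0xAE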